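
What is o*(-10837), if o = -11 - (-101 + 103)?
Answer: 140881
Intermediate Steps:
o = -13 (o = -11 - 1*2 = -11 - 2 = -13)
o*(-10837) = -13*(-10837) = 140881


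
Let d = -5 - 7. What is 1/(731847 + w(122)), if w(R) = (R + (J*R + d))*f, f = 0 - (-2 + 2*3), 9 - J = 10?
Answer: 1/731895 ≈ 1.3663e-6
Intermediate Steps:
J = -1 (J = 9 - 1*10 = 9 - 10 = -1)
d = -12
f = -4 (f = 0 - (-2 + 6) = 0 - 1*4 = 0 - 4 = -4)
w(R) = 48 (w(R) = (R + (-R - 12))*(-4) = (R + (-12 - R))*(-4) = -12*(-4) = 48)
1/(731847 + w(122)) = 1/(731847 + 48) = 1/731895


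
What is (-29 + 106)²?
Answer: 5929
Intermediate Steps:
(-29 + 106)² = 77² = 5929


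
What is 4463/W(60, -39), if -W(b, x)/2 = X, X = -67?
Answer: 4463/134 ≈ 33.306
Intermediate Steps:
W(b, x) = 134 (W(b, x) = -2*(-67) = 134)
4463/W(60, -39) = 4463/134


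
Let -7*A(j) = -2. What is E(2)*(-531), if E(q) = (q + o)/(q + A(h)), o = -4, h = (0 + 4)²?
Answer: 3717/8 ≈ 464.63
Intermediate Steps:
h = 16 (h = 4² = 16)
A(j) = 2/7 (A(j) = -⅐*(-2) = 2/7)
E(q) = (-4 + q)/(2/7 + q) (E(q) = (q - 4)/(q + 2/7) = (-4 + q)/(2/7 + q))
E(2)*(-531) = (7*(-4 + 2)/(2 + 7*2))*(-531) = (7*(-2)/(2 + 14))*(-531) = (7*(-2)/16)*(-531) = (7*(1/16)*(-2))*(-531) = -7/8*(-531) = 3717/8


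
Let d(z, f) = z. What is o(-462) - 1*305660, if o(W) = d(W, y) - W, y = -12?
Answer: -305660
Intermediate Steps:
o(W) = 0 (o(W) = W - W = 0)
o(-462) - 1*305660 = 0 - 1*305660 = 0 - 305660 = -305660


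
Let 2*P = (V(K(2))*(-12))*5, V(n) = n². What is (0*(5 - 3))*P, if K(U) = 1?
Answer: 0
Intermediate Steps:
P = -30 (P = ((1²*(-12))*5)/2 = ((1*(-12))*5)/2 = (-12*5)/2 = (½)*(-60) = -30)
(0*(5 - 3))*P = (0*(5 - 3))*(-30) = (0*2)*(-30) = 0*(-30) = 0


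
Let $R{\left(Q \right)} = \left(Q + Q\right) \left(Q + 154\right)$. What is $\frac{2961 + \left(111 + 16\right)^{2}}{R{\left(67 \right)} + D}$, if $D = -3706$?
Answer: $\frac{9545}{12954} \approx 0.73684$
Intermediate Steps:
$R{\left(Q \right)} = 2 Q \left(154 + Q\right)$
$\frac{2961 + \left(111 + 16\right)^{2}}{R{\left(67 \right)} + D} = \frac{2961 + \left(111 + 16\right)^{2}}{2 \cdot 67 \left(154 + 67\right) - 3706} = \frac{2961 + 127^{2}}{2 \cdot 67 \cdot 221 - 3706} = \frac{2961 + 16129}{29614 - 3706} = \frac{19090}{25908} = 19090 \cdot \frac{1}{25908} = \frac{9545}{12954}$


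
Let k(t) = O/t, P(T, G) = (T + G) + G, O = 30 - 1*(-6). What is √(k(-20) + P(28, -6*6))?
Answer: I*√1145/5 ≈ 6.7676*I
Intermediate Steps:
O = 36 (O = 30 + 6 = 36)
P(T, G) = T + 2*G (P(T, G) = (G + T) + G = T + 2*G)
k(t) = 36/t
√(k(-20) + P(28, -6*6)) = √(36/(-20) + (28 + 2*(-6*6))) = √(36*(-1/20) + (28 + 2*(-36))) = √(-9/5 + (28 - 72)) = √(-9/5 - 44) = √(-229/5) = I*√1145/5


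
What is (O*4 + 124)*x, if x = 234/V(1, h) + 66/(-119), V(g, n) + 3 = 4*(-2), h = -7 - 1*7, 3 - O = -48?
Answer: -9371616/1309 ≈ -7159.4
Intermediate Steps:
O = 51 (O = 3 - 1*(-48) = 3 + 48 = 51)
h = -14 (h = -7 - 7 = -14)
V(g, n) = -11 (V(g, n) = -3 + 4*(-2) = -3 - 8 = -11)
x = -28572/1309 (x = 234/(-11) + 66/(-119) = 234*(-1/11) + 66*(-1/119) = -234/11 - 66/119 = -28572/1309 ≈ -21.827)
(O*4 + 124)*x = (51*4 + 124)*(-28572/1309) = (204 + 124)*(-28572/1309) = 328*(-28572/1309) = -9371616/1309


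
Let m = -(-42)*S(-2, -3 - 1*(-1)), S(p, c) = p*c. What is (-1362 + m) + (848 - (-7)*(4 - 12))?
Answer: -402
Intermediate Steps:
S(p, c) = c*p
m = 168 (m = -(-42)*(-3 - 1*(-1))*(-2) = -(-42)*(-3 + 1)*(-2) = -(-42)*(-2*(-2)) = -(-42)*4 = -7*(-24) = 168)
(-1362 + m) + (848 - (-7)*(4 - 12)) = (-1362 + 168) + (848 - (-7)*(4 - 12)) = -1194 + (848 - (-7)*(-8)) = -1194 + (848 - 1*56) = -1194 + (848 - 56) = -1194 + 792 = -402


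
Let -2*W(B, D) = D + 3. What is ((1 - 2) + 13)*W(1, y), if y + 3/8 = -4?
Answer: 33/4 ≈ 8.2500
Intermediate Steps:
y = -35/8 (y = -3/8 - 4 = -35/8 ≈ -4.3750)
W(B, D) = -3/2 - D/2 (W(B, D) = -(D + 3)/2 = -(3 + D)/2 = -3/2 - D/2)
((1 - 2) + 13)*W(1, y) = ((1 - 2) + 13)*(-3/2 - 1/2*(-35/8)) = (-1 + 13)*(-3/2 + 35/16) = 12*(11/16) = 33/4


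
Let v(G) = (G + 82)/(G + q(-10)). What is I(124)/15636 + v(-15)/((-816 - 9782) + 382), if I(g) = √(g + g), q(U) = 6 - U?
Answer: -67/10216 + √62/7818 ≈ -0.0055512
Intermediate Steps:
I(g) = √2*√g (I(g) = √(2*g) = √2*√g)
v(G) = (82 + G)/(16 + G) (v(G) = (G + 82)/(G + (6 - 1*(-10))) = (82 + G)/(G + (6 + 10)) = (82 + G)/(G + 16) = (82 + G)/(16 + G))
I(124)/15636 + v(-15)/((-816 - 9782) + 382) = (√2*√124)/15636 + ((82 - 15)/(16 - 15))/((-816 - 9782) + 382) = (√2*(2*√31))*(1/15636) + (67/1)/(-10598 + 382) = (2*√62)*(1/15636) + (1*67)/(-10216) = √62/7818 + 67*(-1/10216) = √62/7818 - 67/10216 = -67/10216 + √62/7818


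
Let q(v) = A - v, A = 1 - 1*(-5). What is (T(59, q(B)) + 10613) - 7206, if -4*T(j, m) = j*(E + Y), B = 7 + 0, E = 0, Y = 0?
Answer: 3407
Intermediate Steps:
A = 6 (A = 1 + 5 = 6)
B = 7
q(v) = 6 - v
T(j, m) = 0 (T(j, m) = -j*(0 + 0)/4 = -j*0/4 = -1/4*0 = 0)
(T(59, q(B)) + 10613) - 7206 = (0 + 10613) - 7206 = 10613 - 7206 = 3407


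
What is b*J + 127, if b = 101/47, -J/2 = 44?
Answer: -2919/47 ≈ -62.106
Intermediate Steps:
J = -88 (J = -2*44 = -88)
b = 101/47 (b = 101*(1/47) = 101/47 ≈ 2.1489)
b*J + 127 = (101/47)*(-88) + 127 = -8888/47 + 127 = -2919/47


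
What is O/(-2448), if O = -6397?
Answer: 6397/2448 ≈ 2.6132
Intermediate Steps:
O/(-2448) = -6397/(-2448) = -6397*(-1/2448) = 6397/2448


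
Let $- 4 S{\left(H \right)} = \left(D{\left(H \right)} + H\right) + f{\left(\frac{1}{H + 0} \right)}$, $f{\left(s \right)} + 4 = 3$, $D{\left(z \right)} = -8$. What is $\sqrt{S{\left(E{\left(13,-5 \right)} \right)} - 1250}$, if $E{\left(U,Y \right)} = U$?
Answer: $3 i \sqrt{139} \approx 35.37 i$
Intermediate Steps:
$f{\left(s \right)} = -1$ ($f{\left(s \right)} = -4 + 3 = -1$)
$S{\left(H \right)} = \frac{9}{4} - \frac{H}{4}$ ($S{\left(H \right)} = - \frac{\left(-8 + H\right) - 1}{4} = - \frac{-9 + H}{4} = \frac{9}{4} - \frac{H}{4}$)
$\sqrt{S{\left(E{\left(13,-5 \right)} \right)} - 1250} = \sqrt{\left(\frac{9}{4} - \frac{13}{4}\right) - 1250} = \sqrt{-1 - 1250} = \sqrt{-1251} = 3 i \sqrt{139}$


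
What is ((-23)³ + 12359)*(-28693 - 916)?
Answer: -5684928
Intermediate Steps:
((-23)³ + 12359)*(-28693 - 916) = (-12167 + 12359)*(-29609) = 192*(-29609) = -5684928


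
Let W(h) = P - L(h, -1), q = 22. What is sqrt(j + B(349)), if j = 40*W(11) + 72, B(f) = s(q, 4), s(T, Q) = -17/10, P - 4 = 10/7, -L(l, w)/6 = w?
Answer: 9*sqrt(2870)/70 ≈ 6.8879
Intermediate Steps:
L(l, w) = -6*w
P = 38/7 (P = 4 + 10/7 = 38/7 ≈ 5.4286)
s(T, Q) = -17/10 (s(T, Q) = -17*1/10 = -17/10)
B(f) = -17/10
W(h) = -4/7 (W(h) = 38/7 - (-6)*(-1) = 38/7 - 1*6 = 38/7 - 6 = -4/7)
j = 344/7 (j = 40*(-4/7) + 72 = -160/7 + 72 = 344/7 ≈ 49.143)
sqrt(j + B(349)) = sqrt(344/7 - 17/10) = sqrt(3321/70) = 9*sqrt(2870)/70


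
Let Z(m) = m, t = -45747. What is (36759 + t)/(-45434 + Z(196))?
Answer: 4494/22619 ≈ 0.19868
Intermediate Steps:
(36759 + t)/(-45434 + Z(196)) = (36759 - 45747)/(-45434 + 196) = -8988/(-45238) = -8988*(-1/45238) = 4494/22619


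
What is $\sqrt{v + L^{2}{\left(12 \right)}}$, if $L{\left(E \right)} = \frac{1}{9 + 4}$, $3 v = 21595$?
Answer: $\frac{\sqrt{10948674}}{39} \approx 84.843$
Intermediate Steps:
$v = \frac{21595}{3}$ ($v = \frac{1}{3} \cdot 21595 = \frac{21595}{3} \approx 7198.3$)
$L{\left(E \right)} = \frac{1}{13}$
$\sqrt{v + L^{2}{\left(12 \right)}} = \sqrt{\frac{21595}{3} + \left(\frac{1}{13}\right)^{2}} = \sqrt{\frac{21595}{3} + \frac{1}{169}} = \sqrt{\frac{3649558}{507}} = \frac{\sqrt{10948674}}{39}$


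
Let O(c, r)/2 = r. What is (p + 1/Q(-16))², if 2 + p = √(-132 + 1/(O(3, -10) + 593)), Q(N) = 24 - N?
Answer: (45267 - 40*I*√43338855)²/525326400 ≈ -128.1 - 45.382*I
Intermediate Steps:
O(c, r) = 2*r
p = -2 + I*√43338855/573 (p = -2 + √(-132 + 1/(2*(-10) + 593)) = -2 + √(-132 + 1/(-20 + 593)) = -2 + √(-132 + 1/573) = -2 + √(-75635/573) = -2 + I*√43338855/573 ≈ -2.0 + 11.489*I)
(p + 1/Q(-16))² = ((-2 + I*√43338855/573) + 1/(24 - 1*(-16)))² = ((-2 + I*√43338855/573) + 1/(24 + 16))² = ((-2 + I*√43338855/573) + 1/40)² = (-79/40 + I*√43338855/573)²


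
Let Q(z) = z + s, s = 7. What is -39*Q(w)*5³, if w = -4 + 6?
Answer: -43875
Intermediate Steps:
w = 2
Q(z) = 7 + z (Q(z) = z + 7 = 7 + z)
-39*Q(w)*5³ = -39*(7 + 2)*5³ = -39*9*125 = -351*125 = -43875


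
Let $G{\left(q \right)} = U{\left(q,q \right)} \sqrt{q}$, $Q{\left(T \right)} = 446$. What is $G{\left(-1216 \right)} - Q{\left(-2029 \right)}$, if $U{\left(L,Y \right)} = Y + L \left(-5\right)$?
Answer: $-446 + 38912 i \sqrt{19} \approx -446.0 + 1.6961 \cdot 10^{5} i$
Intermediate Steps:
$U{\left(L,Y \right)} = Y - 5 L$
$G{\left(q \right)} = - 4 q^{\frac{3}{2}}$ ($G{\left(q \right)} = \left(q - 5 q\right) \sqrt{q} = - 4 q \sqrt{q} = - 4 q^{\frac{3}{2}}$)
$G{\left(-1216 \right)} - Q{\left(-2029 \right)} = - 4 \left(-1216\right)^{\frac{3}{2}} - 446 = - 4 \left(- 9728 i \sqrt{19}\right) - 446 = 38912 i \sqrt{19} - 446 = -446 + 38912 i \sqrt{19}$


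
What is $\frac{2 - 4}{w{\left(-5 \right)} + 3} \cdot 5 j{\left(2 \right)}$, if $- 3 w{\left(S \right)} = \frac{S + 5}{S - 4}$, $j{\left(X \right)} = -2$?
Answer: $\frac{20}{3} \approx 6.6667$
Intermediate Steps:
$w{\left(S \right)} = - \frac{5 + S}{3 \left(-4 + S\right)}$ ($w{\left(S \right)} = - \frac{\left(S + 5\right) \frac{1}{S - 4}}{3} = - \frac{\left(5 + S\right) \frac{1}{-4 + S}}{3} = - \frac{\frac{1}{-4 + S} \left(5 + S\right)}{3} = - \frac{5 + S}{3 \left(-4 + S\right)}$)
$\frac{2 - 4}{w{\left(-5 \right)} + 3} \cdot 5 j{\left(2 \right)} = \frac{2 - 4}{\frac{-5 - -5}{3 \left(-4 - 5\right)} + 3} \cdot 5 \left(-2\right) = - \frac{2}{\frac{-5 + 5}{3 \left(-9\right)} + 3} \cdot 5 \left(-2\right) = - \frac{2}{\frac{1}{3} \left(- \frac{1}{9}\right) 0 + 3} \cdot 5 \left(-2\right) = - \frac{2}{0 + 3} \cdot 5 \left(-2\right) = - \frac{2}{3} \cdot 5 \left(-2\right) = \left(-2\right) \frac{1}{3} \cdot 5 \left(-2\right) = \left(- \frac{2}{3}\right) 5 \left(-2\right) = \left(- \frac{10}{3}\right) \left(-2\right) = \frac{20}{3}$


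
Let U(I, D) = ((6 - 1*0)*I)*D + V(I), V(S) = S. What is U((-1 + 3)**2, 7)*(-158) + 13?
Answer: -27163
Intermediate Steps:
U(I, D) = I + 6*D*I (U(I, D) = ((6 - 1*0)*I)*D + I = ((6 + 0)*I)*D + I = (6*I)*D + I = 6*D*I + I = I + 6*D*I)
U((-1 + 3)**2, 7)*(-158) + 13 = ((-1 + 3)**2*(1 + 6*7))*(-158) + 13 = (2**2*(1 + 42))*(-158) + 13 = (4*43)*(-158) + 13 = 172*(-158) + 13 = -27176 + 13 = -27163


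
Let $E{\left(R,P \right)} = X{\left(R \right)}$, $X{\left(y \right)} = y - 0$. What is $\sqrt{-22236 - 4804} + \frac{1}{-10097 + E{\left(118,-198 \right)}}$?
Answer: $- \frac{1}{9979} + 52 i \sqrt{10} \approx -0.00010021 + 164.44 i$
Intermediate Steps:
$X{\left(y \right)} = y$ ($X{\left(y \right)} = y + 0 = y$)
$E{\left(R,P \right)} = R$
$\sqrt{-22236 - 4804} + \frac{1}{-10097 + E{\left(118,-198 \right)}} = \sqrt{-22236 - 4804} + \frac{1}{-10097 + 118} = \sqrt{-27040} + \frac{1}{-9979} = 52 i \sqrt{10} - \frac{1}{9979} = - \frac{1}{9979} + 52 i \sqrt{10}$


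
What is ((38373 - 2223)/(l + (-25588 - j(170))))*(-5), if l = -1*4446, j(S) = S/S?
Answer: 36150/6007 ≈ 6.0180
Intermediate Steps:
j(S) = 1
l = -4446
((38373 - 2223)/(l + (-25588 - j(170))))*(-5) = ((38373 - 2223)/(-4446 + (-25588 - 1*1)))*(-5) = (36150/(-4446 + (-25588 - 1)))*(-5) = (36150/(-4446 - 25589))*(-5) = (36150/(-30035))*(-5) = (36150*(-1/30035))*(-5) = -7230/6007*(-5) = 36150/6007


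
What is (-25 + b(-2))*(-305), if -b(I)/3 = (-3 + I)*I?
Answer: 16775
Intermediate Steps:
b(I) = -3*I*(-3 + I) (b(I) = -3*(-3 + I)*I = -3*I*(-3 + I))
(-25 + b(-2))*(-305) = (-25 + 3*(-2)*(3 - 1*(-2)))*(-305) = (-25 + 3*(-2)*(3 + 2))*(-305) = (-25 + 3*(-2)*5)*(-305) = (-25 - 30)*(-305) = -55*(-305) = 16775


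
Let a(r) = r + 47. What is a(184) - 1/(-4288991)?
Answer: 990756922/4288991 ≈ 231.00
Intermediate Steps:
a(r) = 47 + r
a(184) - 1/(-4288991) = (47 + 184) - 1/(-4288991) = 231 - 1*(-1/4288991) = 231 + 1/4288991 = 990756922/4288991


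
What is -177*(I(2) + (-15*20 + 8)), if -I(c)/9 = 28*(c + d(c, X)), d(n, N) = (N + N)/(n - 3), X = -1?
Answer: 230100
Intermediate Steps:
d(n, N) = 2*N/(-3 + n) (d(n, N) = (2*N)/(-3 + n) = 2*N/(-3 + n))
I(c) = -252*c + 504/(-3 + c) (I(c) = -252*(c + 2*(-1)/(-3 + c)) = -252*(c - 2/(-3 + c)) = -9*(-56/(-3 + c) + 28*c) = -252*c + 504/(-3 + c))
-177*(I(2) + (-15*20 + 8)) = -177*(252*(2 - 1*2*(-3 + 2))/(-3 + 2) + (-15*20 + 8)) = -177*(252*(2 - 1*2*(-1))/(-1) + (-300 + 8)) = -177*(252*(-1)*(2 + 2) - 292) = -177*(252*(-1)*4 - 292) = -177*(-1008 - 292) = -177*(-1300) = 230100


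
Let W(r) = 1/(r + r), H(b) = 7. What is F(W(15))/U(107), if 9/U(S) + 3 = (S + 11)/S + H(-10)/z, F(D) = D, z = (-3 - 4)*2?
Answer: -19/2140 ≈ -0.0088785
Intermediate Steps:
z = -14 (z = -7*2 = -14)
W(r) = 1/(2*r)
U(S) = 9/(-7/2 + (11 + S)/S) (U(S) = 9/(-3 + ((S + 11)/S + 7/(-14))) = 9/(-3 + ((11 + S)/S + 7*(-1/14))) = 9/(-3 + ((11 + S)/S - ½)) = 9/(-3 + (-½ + (11 + S)/S)) = 9/(-7/2 + (11 + S)/S))
F(W(15))/U(107) = ((½)/15)/((18*107/(22 - 5*107))) = ((½)*(1/15))/((18*107/(22 - 535))) = 1/(30*((18*107/(-513)))) = 1/(30*((18*107*(-1/513)))) = 1/(30*(-214/57)) = (1/30)*(-57/214) = -19/2140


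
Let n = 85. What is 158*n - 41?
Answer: 13389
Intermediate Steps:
158*n - 41 = 158*85 - 41 = 13430 - 41 = 13389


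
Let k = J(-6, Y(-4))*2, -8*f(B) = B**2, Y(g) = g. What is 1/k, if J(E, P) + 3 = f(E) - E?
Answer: -1/3 ≈ -0.33333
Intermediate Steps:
f(B) = -B**2/8
J(E, P) = -3 - E - E**2/8 (J(E, P) = -3 + (-E**2/8 - E) = -3 + (-E - E**2/8) = -3 - E - E**2/8)
k = -3 (k = (-3 - 1*(-6) - 1/8*(-6)**2)*2 = (-3 + 6 - 1/8*36)*2 = (-3 + 6 - 9/2)*2 = -3/2*2 = -3)
1/k = 1/(-3) = -1/3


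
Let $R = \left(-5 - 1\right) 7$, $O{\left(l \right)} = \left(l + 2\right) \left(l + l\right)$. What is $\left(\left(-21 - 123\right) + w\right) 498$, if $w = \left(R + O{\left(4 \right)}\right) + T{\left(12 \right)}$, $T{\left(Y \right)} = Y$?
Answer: $-62748$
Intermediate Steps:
$O{\left(l \right)} = 2 l \left(2 + l\right)$ ($O{\left(l \right)} = \left(2 + l\right) 2 l = 2 l \left(2 + l\right)$)
$R = -42$ ($R = \left(-6\right) 7 = -42$)
$w = 18$ ($w = \left(-42 + 2 \cdot 4 \left(2 + 4\right)\right) + 12 = \left(-42 + 2 \cdot 4 \cdot 6\right) + 12 = \left(-42 + 48\right) + 12 = 6 + 12 = 18$)
$\left(\left(-21 - 123\right) + w\right) 498 = \left(\left(-21 - 123\right) + 18\right) 498 = \left(-144 + 18\right) 498 = \left(-126\right) 498 = -62748$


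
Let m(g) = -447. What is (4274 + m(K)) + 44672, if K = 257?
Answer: 48499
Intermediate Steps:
(4274 + m(K)) + 44672 = (4274 - 447) + 44672 = 3827 + 44672 = 48499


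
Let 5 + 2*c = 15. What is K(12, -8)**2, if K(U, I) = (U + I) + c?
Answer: 81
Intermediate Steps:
c = 5 (c = -5/2 + (1/2)*15 = -5/2 + 15/2 = 5)
K(U, I) = 5 + I + U (K(U, I) = (U + I) + 5 = (I + U) + 5 = 5 + I + U)
K(12, -8)**2 = (5 - 8 + 12)**2 = 9**2 = 81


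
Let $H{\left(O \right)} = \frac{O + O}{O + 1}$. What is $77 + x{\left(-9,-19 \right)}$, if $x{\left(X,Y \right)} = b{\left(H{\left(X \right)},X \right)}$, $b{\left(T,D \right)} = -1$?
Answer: $76$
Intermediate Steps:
$H{\left(O \right)} = \frac{2 O}{1 + O}$
$x{\left(X,Y \right)} = -1$
$77 + x{\left(-9,-19 \right)} = 77 - 1 = 76$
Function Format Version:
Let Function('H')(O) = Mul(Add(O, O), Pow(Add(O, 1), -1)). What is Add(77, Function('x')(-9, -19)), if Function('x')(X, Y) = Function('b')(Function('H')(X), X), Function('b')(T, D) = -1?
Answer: 76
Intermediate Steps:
Function('H')(O) = Mul(2, O, Pow(Add(1, O), -1)) (Function('H')(O) = Mul(Mul(2, O), Pow(Add(1, O), -1)) = Mul(2, O, Pow(Add(1, O), -1)))
Function('x')(X, Y) = -1
Add(77, Function('x')(-9, -19)) = Add(77, -1) = 76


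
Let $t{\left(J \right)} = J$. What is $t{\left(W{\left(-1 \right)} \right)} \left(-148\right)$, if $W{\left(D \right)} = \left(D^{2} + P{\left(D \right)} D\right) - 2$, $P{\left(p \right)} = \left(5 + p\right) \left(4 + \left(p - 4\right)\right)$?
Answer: $-444$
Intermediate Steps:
$P{\left(p \right)} = p \left(5 + p\right)$ ($P{\left(p \right)} = \left(5 + p\right) \left(4 + \left(-4 + p\right)\right) = \left(5 + p\right) p = p \left(5 + p\right)$)
$W{\left(D \right)} = -2 + D^{2} + D^{2} \left(5 + D\right)$ ($W{\left(D \right)} = \left(D^{2} + D \left(5 + D\right) D\right) - 2 = \left(D^{2} + D^{2} \left(5 + D\right)\right) - 2 = -2 + D^{2} + D^{2} \left(5 + D\right)$)
$t{\left(W{\left(-1 \right)} \right)} \left(-148\right) = \left(-2 + \left(-1\right)^{3} + 6 \left(-1\right)^{2}\right) \left(-148\right) = \left(-2 - 1 + 6 \cdot 1\right) \left(-148\right) = \left(-2 - 1 + 6\right) \left(-148\right) = 3 \left(-148\right) = -444$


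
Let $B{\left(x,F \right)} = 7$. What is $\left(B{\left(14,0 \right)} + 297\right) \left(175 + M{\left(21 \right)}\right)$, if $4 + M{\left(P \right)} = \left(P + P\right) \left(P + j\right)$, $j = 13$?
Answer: $486096$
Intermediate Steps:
$M{\left(P \right)} = -4 + 2 P \left(13 + P\right)$ ($M{\left(P \right)} = -4 + \left(P + P\right) \left(P + 13\right) = -4 + 2 P \left(13 + P\right)$)
$\left(B{\left(14,0 \right)} + 297\right) \left(175 + M{\left(21 \right)}\right) = \left(7 + 297\right) \left(175 + \left(-4 + 2 \cdot 21^{2} + 26 \cdot 21\right)\right) = 304 \left(175 + \left(-4 + 2 \cdot 441 + 546\right)\right) = 304 \left(175 + \left(-4 + 882 + 546\right)\right) = 304 \left(175 + 1424\right) = 304 \cdot 1599 = 486096$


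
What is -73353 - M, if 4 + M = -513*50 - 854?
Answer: -46845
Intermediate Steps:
M = -26508 (M = -4 + (-513*50 - 854) = -4 + (-25650 - 854) = -4 - 26504 = -26508)
-73353 - M = -73353 - 1*(-26508) = -73353 + 26508 = -46845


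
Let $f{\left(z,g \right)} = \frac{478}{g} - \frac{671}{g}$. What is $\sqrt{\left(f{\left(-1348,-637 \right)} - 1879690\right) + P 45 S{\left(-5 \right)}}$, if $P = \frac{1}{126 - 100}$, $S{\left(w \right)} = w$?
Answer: $\frac{i \sqrt{62263128174}}{182} \approx 1371.0 i$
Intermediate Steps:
$P = \frac{1}{26} \approx 0.038462$
$f{\left(z,g \right)} = - \frac{193}{g}$
$\sqrt{\left(f{\left(-1348,-637 \right)} - 1879690\right) + P 45 S{\left(-5 \right)}} = \sqrt{\left(- \frac{193}{-637} - 1879690\right) + \frac{1}{26} \cdot 45 \left(-5\right)} = \sqrt{\left(\left(-193\right) \left(- \frac{1}{637}\right) - 1879690\right) + \frac{45}{26} \left(-5\right)} = \sqrt{\left(\frac{193}{637} - 1879690\right) - \frac{225}{26}} = \sqrt{- \frac{1197362337}{637} - \frac{225}{26}} = \sqrt{- \frac{2394735699}{1274}} = \frac{i \sqrt{62263128174}}{182}$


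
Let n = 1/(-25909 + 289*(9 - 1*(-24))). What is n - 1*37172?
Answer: -608579985/16372 ≈ -37172.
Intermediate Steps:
n = -1/16372 (n = 1/(-25909 + 289*(9 + 24)) = 1/(-25909 + 289*33) = 1/(-25909 + 9537) = 1/(-16372) = -1/16372 ≈ -6.1080e-5)
n - 1*37172 = -1/16372 - 1*37172 = -1/16372 - 37172 = -608579985/16372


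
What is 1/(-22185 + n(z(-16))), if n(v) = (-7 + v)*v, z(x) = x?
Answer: -1/21817 ≈ -4.5836e-5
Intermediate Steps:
n(v) = v*(-7 + v)
1/(-22185 + n(z(-16))) = 1/(-22185 - 16*(-7 - 16)) = 1/(-22185 - 16*(-23)) = 1/(-22185 + 368) = 1/(-21817) = -1/21817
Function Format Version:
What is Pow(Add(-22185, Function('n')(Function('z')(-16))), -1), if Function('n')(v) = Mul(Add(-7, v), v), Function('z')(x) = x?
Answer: Rational(-1, 21817) ≈ -4.5836e-5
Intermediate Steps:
Function('n')(v) = Mul(v, Add(-7, v))
Pow(Add(-22185, Function('n')(Function('z')(-16))), -1) = Pow(Add(-22185, Mul(-16, Add(-7, -16))), -1) = Pow(Add(-22185, Mul(-16, -23)), -1) = Pow(Add(-22185, 368), -1) = Pow(-21817, -1) = Rational(-1, 21817)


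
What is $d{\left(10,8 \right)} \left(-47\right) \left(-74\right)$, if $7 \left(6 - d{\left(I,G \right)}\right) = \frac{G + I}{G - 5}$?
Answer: $\frac{125208}{7} \approx 17887.0$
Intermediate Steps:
$d{\left(I,G \right)} = 6 - \frac{G + I}{7 \left(-5 + G\right)}$ ($d{\left(I,G \right)} = 6 - \frac{\left(G + I\right) \frac{1}{G - 5}}{7} = 6 - \frac{\left(G + I\right) \frac{1}{-5 + G}}{7} = 6 - \frac{\frac{1}{-5 + G} \left(G + I\right)}{7} = 6 - \frac{G + I}{7 \left(-5 + G\right)}$)
$d{\left(10,8 \right)} \left(-47\right) \left(-74\right) = \frac{-210 - 10 + 41 \cdot 8}{7 \left(-5 + 8\right)} \left(-47\right) \left(-74\right) = \frac{-210 - 10 + 328}{7 \cdot 3} \left(-47\right) \left(-74\right) = \frac{1}{7} \cdot \frac{1}{3} \cdot 108 \left(-47\right) \left(-74\right) = \frac{36}{7} \left(-47\right) \left(-74\right) = \left(- \frac{1692}{7}\right) \left(-74\right) = \frac{125208}{7}$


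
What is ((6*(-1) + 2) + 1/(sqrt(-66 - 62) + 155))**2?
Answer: (-381113*I + 39616*sqrt(2))/(-23897*I + 2480*sqrt(2)) ≈ 15.949 + 0.0037413*I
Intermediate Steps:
((6*(-1) + 2) + 1/(sqrt(-66 - 62) + 155))**2 = ((-6 + 2) + 1/(sqrt(-128) + 155))**2 = (-4 + 1/(8*I*sqrt(2) + 155))**2 = (-4 + 1/(155 + 8*I*sqrt(2)))**2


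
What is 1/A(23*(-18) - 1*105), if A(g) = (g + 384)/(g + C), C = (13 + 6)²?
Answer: 158/135 ≈ 1.1704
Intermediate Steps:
C = 361 (C = 19² = 361)
A(g) = (384 + g)/(361 + g) (A(g) = (g + 384)/(g + 361) = (384 + g)/(361 + g))
1/A(23*(-18) - 1*105) = 1/((384 + (23*(-18) - 1*105))/(361 + (23*(-18) - 1*105))) = 1/((384 + (-414 - 105))/(361 + (-414 - 105))) = 1/((384 - 519)/(361 - 519)) = 1/(-135/(-158)) = 1/(-1/158*(-135)) = 1/(135/158) = 158/135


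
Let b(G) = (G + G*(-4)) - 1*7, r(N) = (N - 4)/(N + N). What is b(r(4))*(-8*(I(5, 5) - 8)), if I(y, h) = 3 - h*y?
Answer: -1680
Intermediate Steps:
I(y, h) = 3 - h*y
r(N) = (-4 + N)/(2*N) (r(N) = (-4 + N)/((2*N)) = (-4 + N)*(1/(2*N)) = (-4 + N)/(2*N))
b(G) = -7 - 3*G (b(G) = (G - 4*G) - 7 = -3*G - 7 = -7 - 3*G)
b(r(4))*(-8*(I(5, 5) - 8)) = (-7 - 3*(-4 + 4)/(2*4))*(-8*((3 - 1*5*5) - 8)) = (-7 - 3*0/(2*4))*(-8*((3 - 25) - 8)) = (-7 - 3*0)*(-8*(-22 - 8)) = (-7 + 0)*(-8*(-30)) = -7*240 = -1680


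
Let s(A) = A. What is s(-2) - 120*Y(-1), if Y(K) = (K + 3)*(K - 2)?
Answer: 718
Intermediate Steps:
Y(K) = (-2 + K)*(3 + K) (Y(K) = (3 + K)*(-2 + K) = (-2 + K)*(3 + K))
s(-2) - 120*Y(-1) = -2 - 120*(-6 - 1 + (-1)²) = -2 - 120*(-6 - 1 + 1) = -2 - 120*(-6) = -2 + 720 = 718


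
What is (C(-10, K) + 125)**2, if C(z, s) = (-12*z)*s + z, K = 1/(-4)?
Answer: 7225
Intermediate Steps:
K = -1/4 (K = 1*(-1/4) = -1/4 ≈ -0.25000)
C(z, s) = z - 12*s*z (C(z, s) = -12*s*z + z = z - 12*s*z)
(C(-10, K) + 125)**2 = (-10*(1 - 12*(-1/4)) + 125)**2 = (-10*(1 + 3) + 125)**2 = (-10*4 + 125)**2 = (-40 + 125)**2 = 85**2 = 7225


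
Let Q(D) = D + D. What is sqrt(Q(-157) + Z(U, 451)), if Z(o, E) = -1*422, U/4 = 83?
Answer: 4*I*sqrt(46) ≈ 27.129*I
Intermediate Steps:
Q(D) = 2*D
U = 332 (U = 4*83 = 332)
Z(o, E) = -422
sqrt(Q(-157) + Z(U, 451)) = sqrt(2*(-157) - 422) = sqrt(-314 - 422) = sqrt(-736) = 4*I*sqrt(46)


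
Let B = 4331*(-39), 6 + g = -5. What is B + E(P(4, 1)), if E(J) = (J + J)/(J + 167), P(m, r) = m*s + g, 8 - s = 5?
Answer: -14188355/84 ≈ -1.6891e+5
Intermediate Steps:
s = 3 (s = 8 - 1*5 = 8 - 5 = 3)
g = -11 (g = -6 - 5 = -11)
B = -168909
P(m, r) = -11 + 3*m (P(m, r) = m*3 - 11 = 3*m - 11 = -11 + 3*m)
E(J) = 2*J/(167 + J) (E(J) = (2*J)/(167 + J) = 2*J/(167 + J))
B + E(P(4, 1)) = -168909 + 2*(-11 + 3*4)/(167 + (-11 + 3*4)) = -168909 + 2*(-11 + 12)/(167 + (-11 + 12)) = -168909 + 2*1/(167 + 1) = -168909 + 2*1/168 = -168909 + 2*1*(1/168) = -168909 + 1/84 = -14188355/84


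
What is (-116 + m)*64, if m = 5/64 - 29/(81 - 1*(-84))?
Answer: -1225991/165 ≈ -7430.3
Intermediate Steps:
m = -1031/10560 (m = 5*(1/64) - 29/(81 + 84) = 5/64 - 29/165 = -1031/10560 ≈ -0.097633)
(-116 + m)*64 = (-116 - 1031/10560)*64 = -1225991/10560*64 = -1225991/165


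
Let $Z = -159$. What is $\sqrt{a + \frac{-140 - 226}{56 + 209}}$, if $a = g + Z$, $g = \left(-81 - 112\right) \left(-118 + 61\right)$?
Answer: $\frac{6 \sqrt{21146735}}{265} \approx 104.12$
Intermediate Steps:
$g = 11001$ ($g = \left(-193\right) \left(-57\right) = 11001$)
$a = 10842$ ($a = 11001 - 159 = 10842$)
$\sqrt{a + \frac{-140 - 226}{56 + 209}} = \sqrt{10842 + \frac{-140 - 226}{56 + 209}} = \sqrt{10842 - \frac{366}{265}} = \sqrt{\frac{2872764}{265}} = \frac{6 \sqrt{21146735}}{265}$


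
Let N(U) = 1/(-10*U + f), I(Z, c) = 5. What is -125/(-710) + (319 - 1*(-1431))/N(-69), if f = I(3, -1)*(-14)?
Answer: 154070025/142 ≈ 1.0850e+6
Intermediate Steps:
f = -70 (f = 5*(-14) = -70)
N(U) = 1/(-70 - 10*U) (N(U) = 1/(-10*U - 70) = 1/(-70 - 10*U))
-125/(-710) + (319 - 1*(-1431))/N(-69) = -125/(-710) + (319 - 1*(-1431))/((-1/(70 + 10*(-69)))) = -125*(-1/710) + (319 + 1431)/((-1/(70 - 690))) = 25/142 + 1750/((-1/(-620))) = 25/142 + 1750/((-1*(-1/620))) = 25/142 + 1750/(1/620) = 25/142 + 1750*620 = 25/142 + 1085000 = 154070025/142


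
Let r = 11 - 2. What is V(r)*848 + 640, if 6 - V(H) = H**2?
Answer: -62960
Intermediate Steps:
r = 9
V(H) = 6 - H**2
V(r)*848 + 640 = (6 - 1*9**2)*848 + 640 = (6 - 1*81)*848 + 640 = (6 - 81)*848 + 640 = -75*848 + 640 = -63600 + 640 = -62960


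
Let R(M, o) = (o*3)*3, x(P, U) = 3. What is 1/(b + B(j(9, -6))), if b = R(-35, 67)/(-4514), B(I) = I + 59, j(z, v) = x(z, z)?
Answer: 4514/279265 ≈ 0.016164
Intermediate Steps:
j(z, v) = 3
R(M, o) = 9*o (R(M, o) = (3*o)*3 = 9*o)
B(I) = 59 + I
b = -603/4514 (b = (9*67)/(-4514) = 603*(-1/4514) = -603/4514 ≈ -0.13358)
1/(b + B(j(9, -6))) = 1/(-603/4514 + (59 + 3)) = 1/(-603/4514 + 62) = 1/(279265/4514) = 4514/279265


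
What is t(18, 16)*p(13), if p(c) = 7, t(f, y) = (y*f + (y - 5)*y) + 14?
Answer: 3346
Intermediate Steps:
t(f, y) = 14 + f*y + y*(-5 + y) (t(f, y) = (f*y + (-5 + y)*y) + 14 = (f*y + y*(-5 + y)) + 14 = 14 + f*y + y*(-5 + y))
t(18, 16)*p(13) = (14 + 16² - 5*16 + 18*16)*7 = (14 + 256 - 80 + 288)*7 = 478*7 = 3346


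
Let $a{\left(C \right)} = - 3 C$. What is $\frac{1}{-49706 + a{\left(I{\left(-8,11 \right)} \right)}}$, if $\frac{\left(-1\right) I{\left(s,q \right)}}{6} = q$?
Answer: $- \frac{1}{49508} \approx -2.0199 \cdot 10^{-5}$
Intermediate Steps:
$I{\left(s,q \right)} = - 6 q$
$\frac{1}{-49706 + a{\left(I{\left(-8,11 \right)} \right)}} = \frac{1}{-49706 - 3 \left(\left(-6\right) 11\right)} = \frac{1}{-49706 - -198} = \frac{1}{-49706 + 198} = \frac{1}{-49508} = - \frac{1}{49508}$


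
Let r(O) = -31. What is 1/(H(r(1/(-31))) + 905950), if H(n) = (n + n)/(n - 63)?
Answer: 47/42579681 ≈ 1.1038e-6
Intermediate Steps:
H(n) = 2*n/(-63 + n) (H(n) = (2*n)/(-63 + n) = 2*n/(-63 + n))
1/(H(r(1/(-31))) + 905950) = 1/(2*(-31)/(-63 - 31) + 905950) = 1/(2*(-31)/(-94) + 905950) = 1/(2*(-31)*(-1/94) + 905950) = 1/(31/47 + 905950) = 1/(42579681/47) = 47/42579681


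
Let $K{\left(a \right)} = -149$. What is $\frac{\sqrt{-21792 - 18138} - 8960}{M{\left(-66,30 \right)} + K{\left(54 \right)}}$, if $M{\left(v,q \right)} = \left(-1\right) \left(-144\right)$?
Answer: $1792 - \frac{11 i \sqrt{330}}{5} \approx 1792.0 - 39.965 i$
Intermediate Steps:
$M{\left(v,q \right)} = 144$
$\frac{\sqrt{-21792 - 18138} - 8960}{M{\left(-66,30 \right)} + K{\left(54 \right)}} = \frac{\sqrt{-21792 - 18138} - 8960}{144 - 149} = \frac{\sqrt{-39930} - 8960}{-5} = \left(11 i \sqrt{330} - 8960\right) \left(- \frac{1}{5}\right) = \left(-8960 + 11 i \sqrt{330}\right) \left(- \frac{1}{5}\right) = 1792 - \frac{11 i \sqrt{330}}{5}$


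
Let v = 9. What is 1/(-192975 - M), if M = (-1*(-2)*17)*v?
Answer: -1/193281 ≈ -5.1738e-6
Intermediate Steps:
M = 306 (M = (-1*(-2)*17)*9 = (2*17)*9 = 34*9 = 306)
1/(-192975 - M) = 1/(-192975 - 1*306) = 1/(-192975 - 306) = 1/(-193281) = -1/193281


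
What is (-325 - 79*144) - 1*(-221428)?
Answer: 209727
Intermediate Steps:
(-325 - 79*144) - 1*(-221428) = (-325 - 11376) + 221428 = -11701 + 221428 = 209727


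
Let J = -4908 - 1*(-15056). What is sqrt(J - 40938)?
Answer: I*sqrt(30790) ≈ 175.47*I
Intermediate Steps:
J = 10148 (J = -4908 + 15056 = 10148)
sqrt(J - 40938) = sqrt(10148 - 40938) = sqrt(-30790) = I*sqrt(30790)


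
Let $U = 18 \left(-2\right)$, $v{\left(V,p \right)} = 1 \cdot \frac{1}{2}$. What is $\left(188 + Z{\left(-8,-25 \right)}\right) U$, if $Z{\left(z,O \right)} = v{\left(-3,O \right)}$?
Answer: $-6786$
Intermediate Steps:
$v{\left(V,p \right)} = \frac{1}{2}$ ($v{\left(V,p \right)} = 1 \cdot \frac{1}{2} = \frac{1}{2}$)
$Z{\left(z,O \right)} = \frac{1}{2}$
$U = -36$
$\left(188 + Z{\left(-8,-25 \right)}\right) U = \left(188 + \frac{1}{2}\right) \left(-36\right) = \frac{377}{2} \left(-36\right) = -6786$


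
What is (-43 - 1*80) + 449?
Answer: 326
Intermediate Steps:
(-43 - 1*80) + 449 = (-43 - 80) + 449 = -123 + 449 = 326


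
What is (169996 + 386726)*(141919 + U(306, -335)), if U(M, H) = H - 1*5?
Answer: 78820144038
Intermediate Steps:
U(M, H) = -5 + H (U(M, H) = H - 5 = -5 + H)
(169996 + 386726)*(141919 + U(306, -335)) = (169996 + 386726)*(141919 + (-5 - 335)) = 556722*(141919 - 340) = 556722*141579 = 78820144038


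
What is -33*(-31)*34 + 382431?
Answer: 417213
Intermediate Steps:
-33*(-31)*34 + 382431 = 1023*34 + 382431 = 34782 + 382431 = 417213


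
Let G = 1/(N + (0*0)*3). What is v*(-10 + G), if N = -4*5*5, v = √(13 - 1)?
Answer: -1001*√3/50 ≈ -34.676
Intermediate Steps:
v = 2*√3 (v = √12 = 2*√3 ≈ 3.4641)
N = -100 (N = -20*5 = -100)
G = -1/100 (G = 1/(-100 + (0*0)*3) = 1/(-100 + 0*3) = 1/(-100 + 0) = 1/(-100) = -1/100 ≈ -0.010000)
v*(-10 + G) = (2*√3)*(-10 - 1/100) = (2*√3)*(-1001/100) = -1001*√3/50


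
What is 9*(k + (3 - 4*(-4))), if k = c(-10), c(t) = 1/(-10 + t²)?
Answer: 1711/10 ≈ 171.10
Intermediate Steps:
k = 1/90 (k = 1/(-10 + (-10)²) = 1/(-10 + 100) = 1/90 ≈ 0.011111)
9*(k + (3 - 4*(-4))) = 9*(1/90 + (3 - 4*(-4))) = 9*(1/90 + (3 + 16)) = 9*(1/90 + 19) = 9*(1711/90) = 1711/10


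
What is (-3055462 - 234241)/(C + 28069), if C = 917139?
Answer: -3289703/945208 ≈ -3.4804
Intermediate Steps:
(-3055462 - 234241)/(C + 28069) = (-3055462 - 234241)/(917139 + 28069) = -3289703/945208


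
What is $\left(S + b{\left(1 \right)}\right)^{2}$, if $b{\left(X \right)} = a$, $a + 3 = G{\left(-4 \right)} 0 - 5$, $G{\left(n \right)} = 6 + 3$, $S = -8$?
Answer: $256$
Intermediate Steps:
$G{\left(n \right)} = 9$
$a = -8$ ($a = -3 + \left(9 \cdot 0 - 5\right) = -3 + \left(0 - 5\right) = -3 - 5 = -8$)
$b{\left(X \right)} = -8$
$\left(S + b{\left(1 \right)}\right)^{2} = \left(-8 - 8\right)^{2} = \left(-16\right)^{2} = 256$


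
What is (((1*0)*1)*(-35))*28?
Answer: 0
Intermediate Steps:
(((1*0)*1)*(-35))*28 = ((0*1)*(-35))*28 = (0*(-35))*28 = 0*28 = 0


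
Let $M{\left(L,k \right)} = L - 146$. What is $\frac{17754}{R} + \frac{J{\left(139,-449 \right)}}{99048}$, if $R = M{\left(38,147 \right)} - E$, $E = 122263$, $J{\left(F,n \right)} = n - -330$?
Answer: $- \frac{1773060341}{12120602808} \approx -0.14628$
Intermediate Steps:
$J{\left(F,n \right)} = 330 + n$ ($J{\left(F,n \right)} = n + 330 = 330 + n$)
$M{\left(L,k \right)} = -146 + L$
$R = -122371$ ($R = \left(-146 + 38\right) - 122263 = -108 - 122263 = -122371$)
$\frac{17754}{R} + \frac{J{\left(139,-449 \right)}}{99048} = \frac{17754}{-122371} + \frac{330 - 449}{99048} = 17754 \left(- \frac{1}{122371}\right) - \frac{119}{99048} = - \frac{17754}{122371} - \frac{119}{99048} = - \frac{1773060341}{12120602808}$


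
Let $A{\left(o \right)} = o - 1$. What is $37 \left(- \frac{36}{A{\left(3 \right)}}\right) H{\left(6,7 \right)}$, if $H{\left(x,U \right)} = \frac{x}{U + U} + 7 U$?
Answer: $- \frac{230436}{7} \approx -32919.0$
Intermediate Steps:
$A{\left(o \right)} = -1 + o$ ($A{\left(o \right)} = o - 1 = -1 + o$)
$H{\left(x,U \right)} = 7 U + \frac{x}{2 U}$ ($H{\left(x,U \right)} = \frac{x}{2 U} + 7 U = 7 U + \frac{x}{2 U}$)
$37 \left(- \frac{36}{A{\left(3 \right)}}\right) H{\left(6,7 \right)} = 37 \left(- \frac{36}{-1 + 3}\right) \left(7 \cdot 7 + \frac{1}{2} \cdot 6 \cdot \frac{1}{7}\right) = 37 \left(- \frac{36}{2}\right) \left(49 + \frac{1}{2} \cdot 6 \cdot \frac{1}{7}\right) = 37 \left(\left(-36\right) \frac{1}{2}\right) \left(49 + \frac{3}{7}\right) = 37 \left(-18\right) \frac{346}{7} = \left(-666\right) \frac{346}{7} = - \frac{230436}{7}$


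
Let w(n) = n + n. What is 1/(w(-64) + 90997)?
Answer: 1/90869 ≈ 1.1005e-5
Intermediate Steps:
w(n) = 2*n
1/(w(-64) + 90997) = 1/(2*(-64) + 90997) = 1/(-128 + 90997) = 1/90869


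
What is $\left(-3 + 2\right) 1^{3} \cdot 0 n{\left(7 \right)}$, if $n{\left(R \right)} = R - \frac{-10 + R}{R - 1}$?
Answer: $0$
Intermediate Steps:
$n{\left(R \right)} = R - \frac{-10 + R}{-1 + R}$
$\left(-3 + 2\right) 1^{3} \cdot 0 n{\left(7 \right)} = \left(-3 + 2\right) 1^{3} \cdot 0 \frac{10 + 7^{2} - 14}{-1 + 7} = \left(-1\right) 1 \cdot 0 \frac{10 + 49 - 14}{6} = \left(-1\right) 0 \cdot \frac{1}{6} \cdot 45 = 0 \cdot \frac{15}{2} = 0$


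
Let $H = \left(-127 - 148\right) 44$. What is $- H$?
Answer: $12100$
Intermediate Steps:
$H = -12100$ ($H = \left(-275\right) 44 = -12100$)
$- H = \left(-1\right) \left(-12100\right) = 12100$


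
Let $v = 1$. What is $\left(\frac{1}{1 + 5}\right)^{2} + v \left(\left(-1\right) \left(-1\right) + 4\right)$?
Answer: $\frac{181}{36} \approx 5.0278$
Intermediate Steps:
$\left(\frac{1}{1 + 5}\right)^{2} + v \left(\left(-1\right) \left(-1\right) + 4\right) = \left(\frac{1}{1 + 5}\right)^{2} + 1 \left(\left(-1\right) \left(-1\right) + 4\right) = \left(\frac{1}{6}\right)^{2} + 1 \left(1 + 4\right) = \left(\frac{1}{6}\right)^{2} + 1 \cdot 5 = \frac{1}{36} + 5 = \frac{181}{36}$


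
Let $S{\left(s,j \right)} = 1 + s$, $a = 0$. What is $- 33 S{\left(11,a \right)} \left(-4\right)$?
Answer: $1584$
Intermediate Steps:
$- 33 S{\left(11,a \right)} \left(-4\right) = - 33 \left(1 + 11\right) \left(-4\right) = \left(-33\right) 12 \left(-4\right) = \left(-396\right) \left(-4\right) = 1584$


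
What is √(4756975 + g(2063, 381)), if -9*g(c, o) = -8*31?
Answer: √42813023/3 ≈ 2181.1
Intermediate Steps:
g(c, o) = 248/9 (g(c, o) = -(-8)*31/9 = -⅑*(-248) = 248/9)
√(4756975 + g(2063, 381)) = √(4756975 + 248/9) = √(42813023/9) = √42813023/3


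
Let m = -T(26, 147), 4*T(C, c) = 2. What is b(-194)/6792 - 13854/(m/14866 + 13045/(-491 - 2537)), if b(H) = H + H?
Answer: 88241708349989/27440880486 ≈ 3215.7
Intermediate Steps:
T(C, c) = 1/2 (T(C, c) = (1/4)*2 = 1/2)
m = -1/2 (m = -1*1/2 = -1/2 ≈ -0.50000)
b(H) = 2*H
b(-194)/6792 - 13854/(m/14866 + 13045/(-491 - 2537)) = (2*(-194))/6792 - 13854/(-1/2/14866 + 13045/(-491 - 2537)) = -388*1/6792 - 13854/(-1/2*1/14866 + 13045/(-3028)) = -97/1698 - 13854/(-1/29732 + 13045*(-1/3028)) = -97/1698 - 13854/(-1/29732 - 13045/3028) = -97/1698 - 13854/(-48482121/11253562) = -97/1698 - 13854*(-11253562/48482121) = -97/1698 + 51968949316/16160707 = 88241708349989/27440880486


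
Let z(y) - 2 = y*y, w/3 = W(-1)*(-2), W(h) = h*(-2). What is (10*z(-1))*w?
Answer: -360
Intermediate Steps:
W(h) = -2*h
w = -12 (w = 3*(-2*(-1)*(-2)) = 3*(2*(-2)) = 3*(-4) = -12)
z(y) = 2 + y² (z(y) = 2 + y*y = 2 + y²)
(10*z(-1))*w = (10*(2 + (-1)²))*(-12) = (10*(2 + 1))*(-12) = (10*3)*(-12) = 30*(-12) = -360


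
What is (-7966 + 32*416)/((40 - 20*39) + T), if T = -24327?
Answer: -5346/25067 ≈ -0.21327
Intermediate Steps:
(-7966 + 32*416)/((40 - 20*39) + T) = (-7966 + 32*416)/((40 - 20*39) - 24327) = (-7966 + 13312)/((40 - 780) - 24327) = 5346/(-740 - 24327) = 5346/(-25067) = 5346*(-1/25067) = -5346/25067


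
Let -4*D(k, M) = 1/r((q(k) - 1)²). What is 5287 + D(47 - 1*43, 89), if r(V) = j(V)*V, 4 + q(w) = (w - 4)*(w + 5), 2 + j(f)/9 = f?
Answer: 109440899/20700 ≈ 5287.0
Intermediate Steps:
j(f) = -18 + 9*f
q(w) = -4 + (-4 + w)*(5 + w) (q(w) = -4 + (w - 4)*(w + 5) = -4 + (-4 + w)*(5 + w))
r(V) = V*(-18 + 9*V) (r(V) = (-18 + 9*V)*V = V*(-18 + 9*V))
D(k, M) = -1/(36*(-2 + (-25 + k + k²)²)*(-25 + k + k²)²) (D(k, M) = -1/(9*(-2 + ((-24 + k + k²) - 1)²)*((-24 + k + k²) - 1)²)/4 = -1/(9*(-2 + (-25 + k + k²)²)*(-25 + k + k²)²)/4 = -1/(36*(-2 + (-25 + k + k²)²)*(-25 + k + k²)²))
5287 + D(47 - 1*43, 89) = 5287 - 1/(36*(-2 + (-25 + (47 - 1*43) + (47 - 1*43)²)²)*(-25 + (47 - 1*43) + (47 - 1*43)²)²) = 5287 - 1/(36*(-2 + (-25 + (47 - 43) + (47 - 43)²)²)*(-25 + (47 - 43) + (47 - 43)²)²) = 5287 - 1/(36*(-2 + (-25 + 4 + 4²)²)*(-25 + 4 + 4²)²) = 5287 - 1/(36*(-2 + (-25 + 4 + 16)²)*(-25 + 4 + 16)²) = 5287 - 1/36/(-2 + (-5)²*(-5)²) = 5287 - 1/36*1/25/(-2 + 25) = 5287 - 1/36*1/25/23 = 5287 - 1/36*1/23*1/25 = 5287 - 1/20700 = 109440899/20700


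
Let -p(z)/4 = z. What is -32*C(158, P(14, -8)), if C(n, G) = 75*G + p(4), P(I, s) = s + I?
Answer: -13888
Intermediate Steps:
p(z) = -4*z
P(I, s) = I + s
C(n, G) = -16 + 75*G (C(n, G) = 75*G - 4*4 = 75*G - 16 = -16 + 75*G)
-32*C(158, P(14, -8)) = -32*(-16 + 75*(14 - 8)) = -32*(-16 + 75*6) = -32*(-16 + 450) = -32*434 = -13888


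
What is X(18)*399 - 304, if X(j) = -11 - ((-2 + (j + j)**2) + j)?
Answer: -528181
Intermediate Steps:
X(j) = -9 - j - 4*j**2 (X(j) = -11 - ((-2 + (2*j)**2) + j) = -11 - ((-2 + 4*j**2) + j) = -11 - (-2 + j + 4*j**2) = -11 + (2 - j - 4*j**2) = -9 - j - 4*j**2)
X(18)*399 - 304 = (-9 - 1*18 - 4*18**2)*399 - 304 = (-9 - 18 - 4*324)*399 - 304 = (-9 - 18 - 1296)*399 - 304 = -1323*399 - 304 = -527877 - 304 = -528181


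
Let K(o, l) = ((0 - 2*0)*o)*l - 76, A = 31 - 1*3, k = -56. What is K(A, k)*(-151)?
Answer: 11476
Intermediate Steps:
A = 28 (A = 31 - 3 = 28)
K(o, l) = -76 (K(o, l) = ((0 + 0)*o)*l - 76 = (0*o)*l - 76 = 0*l - 76 = 0 - 76 = -76)
K(A, k)*(-151) = -76*(-151) = 11476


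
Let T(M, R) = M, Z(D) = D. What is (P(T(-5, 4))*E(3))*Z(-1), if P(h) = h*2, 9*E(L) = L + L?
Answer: 20/3 ≈ 6.6667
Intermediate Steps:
E(L) = 2*L/9 (E(L) = (L + L)/9 = (2*L)/9 = 2*L/9)
P(h) = 2*h
(P(T(-5, 4))*E(3))*Z(-1) = ((2*(-5))*((2/9)*3))*(-1) = -10*⅔*(-1) = -20/3*(-1) = 20/3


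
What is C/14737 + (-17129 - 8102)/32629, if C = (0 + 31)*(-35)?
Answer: -407231712/480853573 ≈ -0.84689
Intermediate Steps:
C = -1085 (C = 31*(-35) = -1085)
C/14737 + (-17129 - 8102)/32629 = -1085/14737 + (-17129 - 8102)/32629 = -1085*1/14737 - 25231*1/32629 = -1085/14737 - 25231/32629 = -407231712/480853573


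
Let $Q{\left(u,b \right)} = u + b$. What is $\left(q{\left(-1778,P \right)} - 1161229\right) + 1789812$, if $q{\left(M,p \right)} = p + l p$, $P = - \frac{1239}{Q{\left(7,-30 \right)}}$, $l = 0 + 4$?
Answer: $\frac{14463604}{23} \approx 6.2885 \cdot 10^{5}$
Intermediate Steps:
$l = 4$
$Q{\left(u,b \right)} = b + u$
$P = \frac{1239}{23}$ ($P = - \frac{1239}{-30 + 7} = - \frac{1239}{-23} = \left(-1239\right) \left(- \frac{1}{23}\right) = \frac{1239}{23} \approx 53.87$)
$q{\left(M,p \right)} = 5 p$ ($q{\left(M,p \right)} = p + 4 p = 5 p$)
$\left(q{\left(-1778,P \right)} - 1161229\right) + 1789812 = \left(5 \cdot \frac{1239}{23} - 1161229\right) + 1789812 = \left(\frac{6195}{23} - 1161229\right) + 1789812 = - \frac{26702072}{23} + 1789812 = \frac{14463604}{23}$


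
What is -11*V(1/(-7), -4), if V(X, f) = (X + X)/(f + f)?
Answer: -11/28 ≈ -0.39286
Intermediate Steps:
V(X, f) = X/f (V(X, f) = (2*X)/((2*f)) = (2*X)*(1/(2*f)) = X/f)
-11*V(1/(-7), -4) = -11/((-7)*(-4)) = -(-11)*(-1)/(7*4) = -11*1/28 = -11/28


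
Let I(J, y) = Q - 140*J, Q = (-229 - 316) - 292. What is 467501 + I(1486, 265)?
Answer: 258624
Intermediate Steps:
Q = -837 (Q = -545 - 292 = -837)
I(J, y) = -837 - 140*J
467501 + I(1486, 265) = 467501 + (-837 - 140*1486) = 467501 + (-837 - 208040) = 467501 - 208877 = 258624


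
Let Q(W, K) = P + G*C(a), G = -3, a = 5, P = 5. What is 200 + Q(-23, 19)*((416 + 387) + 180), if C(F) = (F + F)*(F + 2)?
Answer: -201315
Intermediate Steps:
C(F) = 2*F*(2 + F) (C(F) = (2*F)*(2 + F) = 2*F*(2 + F))
Q(W, K) = -205 (Q(W, K) = 5 - 6*5*(2 + 5) = 5 - 6*5*7 = 5 - 3*70 = 5 - 210 = -205)
200 + Q(-23, 19)*((416 + 387) + 180) = 200 - 205*((416 + 387) + 180) = 200 - 205*(803 + 180) = 200 - 205*983 = 200 - 201515 = -201315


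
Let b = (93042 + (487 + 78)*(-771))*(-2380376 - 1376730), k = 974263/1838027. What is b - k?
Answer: 2365693440772460663/1838027 ≈ 1.2871e+12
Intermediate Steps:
k = 974263/1838027 (k = 974263*(1/1838027) = 974263/1838027 ≈ 0.53006)
b = 1287083073738 (b = (93042 + 565*(-771))*(-3757106) = (93042 - 435615)*(-3757106) = -342573*(-3757106) = 1287083073738)
b - k = 1287083073738 - 1*974263/1838027 = 1287083073738 - 974263/1838027 = 2365693440772460663/1838027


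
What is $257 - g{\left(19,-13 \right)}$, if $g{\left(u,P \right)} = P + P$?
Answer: $283$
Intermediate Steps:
$g{\left(u,P \right)} = 2 P$
$257 - g{\left(19,-13 \right)} = 257 - 2 \left(-13\right) = 257 - -26 = 257 + 26 = 283$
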